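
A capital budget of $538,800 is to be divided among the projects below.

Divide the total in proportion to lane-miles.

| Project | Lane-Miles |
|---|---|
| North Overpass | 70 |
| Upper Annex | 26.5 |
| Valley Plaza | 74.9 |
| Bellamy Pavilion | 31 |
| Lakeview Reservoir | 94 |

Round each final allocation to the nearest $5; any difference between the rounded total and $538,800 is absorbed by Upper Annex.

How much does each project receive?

Combined lane-miles = 296.4.
Proportional shares: North Overpass 70/296.4 × $538,800 = 127,246.96; Upper Annex 26.5/296.4 × $538,800 = 48,172.06; Valley Plaza 74.9/296.4 × $538,800 = 136,154.25; Bellamy Pavilion 31/296.4 × $538,800 = 56,352.23; Lakeview Reservoir 94/296.4 × $538,800 = 170,874.49.
Rounded to nearest $5: North Overpass $127,245; Upper Annex $48,170; Valley Plaza $136,155; Bellamy Pavilion $56,350; Lakeview Reservoir $170,875. Sum = $538,795.
Difference $538,800 − $538,795 = +$5 applied to Upper Annex: Upper Annex becomes $48,175.

North Overpass: $127,245 · Upper Annex: $48,175 · Valley Plaza: $136,155 · Bellamy Pavilion: $56,350 · Lakeview Reservoir: $170,875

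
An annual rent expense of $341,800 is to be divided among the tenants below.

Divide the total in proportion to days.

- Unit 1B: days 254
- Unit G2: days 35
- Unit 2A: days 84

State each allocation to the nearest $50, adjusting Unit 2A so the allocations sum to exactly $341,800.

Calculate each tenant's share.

Sum of days: 373.
Unrounded shares: Unit 1B 254/373 × $341,800 = 232,753.89; Unit G2 35/373 × $341,800 = 32,072.39; Unit 2A 84/373 × $341,800 = 76,973.73.
After rounding ($50): Unit 1B $232,750; Unit G2 $32,050; Unit 2A $76,950. Sum = $341,750.
Difference $341,800 − $341,750 = +$50 applied to Unit 2A: Unit 2A becomes $77,000.

Unit 1B: $232,750 | Unit G2: $32,050 | Unit 2A: $77,000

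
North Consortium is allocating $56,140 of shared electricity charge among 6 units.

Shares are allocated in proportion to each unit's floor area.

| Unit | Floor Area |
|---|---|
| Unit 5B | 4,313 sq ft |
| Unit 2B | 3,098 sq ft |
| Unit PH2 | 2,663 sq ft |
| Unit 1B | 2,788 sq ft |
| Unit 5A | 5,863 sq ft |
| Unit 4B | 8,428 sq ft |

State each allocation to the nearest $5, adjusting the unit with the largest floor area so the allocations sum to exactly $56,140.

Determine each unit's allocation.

Unit 5B: $8,915; Unit 2B: $6,405; Unit PH2: $5,505; Unit 1B: $5,765; Unit 5A: $12,120; Unit 4B: $17,430

Total floor area = 27,153.
Raw shares: Unit 5B 4,313/27,153 × $56,140 = 8,917.31; Unit 2B 3,098/27,153 × $56,140 = 6,405.25; Unit PH2 2,663/27,153 × $56,140 = 5,505.87; Unit 1B 2,788/27,153 × $56,140 = 5,764.31; Unit 5A 5,863/27,153 × $56,140 = 12,122.01; Unit 4B 8,428/27,153 × $56,140 = 17,425.25.
Rounded to nearest $5: Unit 5B $8,915; Unit 2B $6,405; Unit PH2 $5,505; Unit 1B $5,765; Unit 5A $12,120; Unit 4B $17,425. Sum = $56,135.
Difference $56,140 − $56,135 = +$5 applied to largest floor area (Unit 4B): Unit 4B becomes $17,430.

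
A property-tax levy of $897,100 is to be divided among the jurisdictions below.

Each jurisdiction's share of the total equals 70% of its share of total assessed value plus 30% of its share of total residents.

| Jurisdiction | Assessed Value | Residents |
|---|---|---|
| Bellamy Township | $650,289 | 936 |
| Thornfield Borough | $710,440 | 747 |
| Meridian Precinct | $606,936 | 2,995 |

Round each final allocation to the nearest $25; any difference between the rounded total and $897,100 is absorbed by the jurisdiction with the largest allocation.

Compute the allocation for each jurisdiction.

Totals — assessed value 1,967,665, residents 4,678.
Combined weights (70% assessed value + 30% residents): Bellamy Township 0.2914; Thornfield Borough 0.3006; Meridian Precinct 0.4080.
Unrounded shares: Bellamy Township 261,385.35; Thornfield Borough 269,708.87; Meridian Precinct 366,005.79.
At nearest $25: Bellamy Township $261,375; Thornfield Borough $269,700; Meridian Precinct $366,000. Sum = $897,075.
Difference $897,100 − $897,075 = +$25 applied to largest allocation (Meridian Precinct): Meridian Precinct becomes $366,025.

Bellamy Township: $261,375 | Thornfield Borough: $269,700 | Meridian Precinct: $366,025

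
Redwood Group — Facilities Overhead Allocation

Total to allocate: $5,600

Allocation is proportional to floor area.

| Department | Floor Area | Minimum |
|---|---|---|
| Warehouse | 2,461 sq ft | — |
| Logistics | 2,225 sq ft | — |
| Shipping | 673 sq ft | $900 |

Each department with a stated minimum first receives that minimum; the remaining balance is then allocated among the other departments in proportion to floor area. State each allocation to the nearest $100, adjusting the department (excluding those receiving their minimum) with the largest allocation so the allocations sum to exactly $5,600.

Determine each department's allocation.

Warehouse: $2,500 · Logistics: $2,200 · Shipping: $900

Minimums first: Shipping $900. Residual $4,700.
Residual split over remaining floor area 4,686: Warehouse 2,468.35 → $2,500; Logistics 2,231.65 → $2,200.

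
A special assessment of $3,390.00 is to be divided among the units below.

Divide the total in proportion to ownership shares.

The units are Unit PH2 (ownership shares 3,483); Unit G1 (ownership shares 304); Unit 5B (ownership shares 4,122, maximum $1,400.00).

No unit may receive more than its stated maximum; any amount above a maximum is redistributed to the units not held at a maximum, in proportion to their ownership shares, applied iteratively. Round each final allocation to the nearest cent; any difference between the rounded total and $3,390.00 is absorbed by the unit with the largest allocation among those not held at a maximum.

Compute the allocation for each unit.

Ownership shares total: 7,909.
Pro-rata shares before constraints: Unit PH2 1,492.9030; Unit G1 130.3022; Unit 5B 1,766.7948.
Held at cap: Unit 5B ($1,400.00); residual $1,990.00 reallocated over remaining ownership shares 3,787.
Remaining shares: Unit PH2 1,830.2535 → $1,830.25; Unit G1 159.7465 → $159.75.

Unit PH2: $1,830.25 | Unit G1: $159.75 | Unit 5B: $1,400.00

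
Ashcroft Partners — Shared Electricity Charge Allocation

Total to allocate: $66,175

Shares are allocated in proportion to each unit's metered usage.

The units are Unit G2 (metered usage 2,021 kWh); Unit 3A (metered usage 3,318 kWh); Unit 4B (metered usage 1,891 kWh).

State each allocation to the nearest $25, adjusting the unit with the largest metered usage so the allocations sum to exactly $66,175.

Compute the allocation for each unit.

Total metered usage = 2,021 + 3,318 + 1,891 = 7,230.
Pro-rata amounts: Unit G2 18,497.88; Unit 3A 30,369.11; Unit 4B 17,308.01.
At nearest $25: Unit G2 $18,500; Unit 3A $30,375; Unit 4B $17,300. Sum = $66,175.
Sum already equals the total — no adjustment.

Unit G2: $18,500 · Unit 3A: $30,375 · Unit 4B: $17,300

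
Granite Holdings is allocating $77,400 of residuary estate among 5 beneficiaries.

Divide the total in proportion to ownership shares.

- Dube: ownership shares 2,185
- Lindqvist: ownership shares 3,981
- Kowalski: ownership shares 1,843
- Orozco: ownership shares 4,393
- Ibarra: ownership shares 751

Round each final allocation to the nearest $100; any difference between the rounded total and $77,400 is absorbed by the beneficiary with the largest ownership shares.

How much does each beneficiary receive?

Dube: $12,900 · Lindqvist: $23,400 · Kowalski: $10,800 · Orozco: $25,900 · Ibarra: $4,400

Ownership shares total: 2,185 + 3,981 + 1,843 + 4,393 + 751 = 13,153.
Pro-rata amounts: Dube 12,857.83; Lindqvist 23,426.55; Kowalski 10,845.30; Orozco 25,851.00; Ibarra 4,419.33.
At nearest $100: Dube $12,900; Lindqvist $23,400; Kowalski $10,800; Orozco $25,900; Ibarra $4,400. Sum = $77,400.
Rounded total matches; no reconciliation needed.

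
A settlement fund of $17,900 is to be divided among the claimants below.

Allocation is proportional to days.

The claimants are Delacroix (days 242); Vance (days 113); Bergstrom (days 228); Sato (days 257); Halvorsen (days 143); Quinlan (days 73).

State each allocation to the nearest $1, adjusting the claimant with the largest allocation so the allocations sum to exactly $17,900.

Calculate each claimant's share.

Combined days = 1,056.
Raw shares: Delacroix 242/1,056 × $17,900 = 4,102.08; Vance 113/1,056 × $17,900 = 1,915.44; Bergstrom 228/1,056 × $17,900 = 3,864.77; Sato 257/1,056 × $17,900 = 4,356.34; Halvorsen 143/1,056 × $17,900 = 2,423.96; Quinlan 73/1,056 × $17,900 = 1,237.41.
Rounded to nearest $1: Delacroix $4,102; Vance $1,915; Bergstrom $3,865; Sato $4,356; Halvorsen $2,424; Quinlan $1,237. Sum = $17,899.
Difference $17,900 − $17,899 = +$1 applied to largest allocation (Sato): Sato becomes $4,357.

Delacroix: $4,102 | Vance: $1,915 | Bergstrom: $3,865 | Sato: $4,357 | Halvorsen: $2,424 | Quinlan: $1,237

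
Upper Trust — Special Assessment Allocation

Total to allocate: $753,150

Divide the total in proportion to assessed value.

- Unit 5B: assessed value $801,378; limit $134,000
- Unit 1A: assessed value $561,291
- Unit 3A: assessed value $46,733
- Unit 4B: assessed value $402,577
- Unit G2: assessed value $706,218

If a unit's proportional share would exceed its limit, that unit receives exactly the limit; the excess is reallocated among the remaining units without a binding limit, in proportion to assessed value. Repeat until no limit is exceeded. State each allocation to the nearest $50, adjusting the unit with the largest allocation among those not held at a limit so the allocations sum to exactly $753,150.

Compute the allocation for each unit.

Unit 5B: $134,000 | Unit 1A: $202,400 | Unit 3A: $16,850 | Unit 4B: $145,200 | Unit G2: $254,700

Total assessed value = 2,518,197.
Proportional shares (ignoring caps): Unit 5B 239,678.56; Unit 1A 167,872.62; Unit 3A 13,977.05; Unit 4B 120,403.95; Unit G2 211,217.82.
Cap binds for Unit 5B ($134,000); balance $619,150 reallocated over remaining assessed value 1,716,819.
Shares after redistribution: Unit 1A 202,422.81 → $202,400; Unit 3A 16,853.69 → $16,850; Unit 4B 145,184.52 → $145,200; Unit G2 254,688.98 → $254,700.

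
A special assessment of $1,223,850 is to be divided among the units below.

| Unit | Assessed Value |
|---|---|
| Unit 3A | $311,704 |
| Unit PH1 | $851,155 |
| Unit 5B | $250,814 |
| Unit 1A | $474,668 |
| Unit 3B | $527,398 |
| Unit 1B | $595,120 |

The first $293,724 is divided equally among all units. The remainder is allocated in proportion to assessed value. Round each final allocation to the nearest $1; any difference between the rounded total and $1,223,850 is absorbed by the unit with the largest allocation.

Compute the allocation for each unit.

Unit 3A: $145,247 · Unit PH1: $311,896 · Unit 5B: $126,436 · Unit 1A: $195,590 · Unit 3B: $211,880 · Unit 1B: $232,801

Equal tier: $293,724 ÷ 6 = $48,954 apiece.
Remainder $930,126 by assessed value (total 3,010,859): Unit 3A 96,292.78 → $96,293; Unit PH1 262,942.04 → $262,942; Unit 5B 77,482.41 → $77,482; Unit 1A 146,636.24 → $146,636; Unit 3B 162,925.79 → $162,926; Unit 1B 183,846.73 → $183,847.
Totals: Unit 3A $48,954 + $96,293 = $145,247; Unit PH1 $48,954 + $262,942 = $311,896; Unit 5B $48,954 + $77,482 = $126,436; Unit 1A $48,954 + $146,636 = $195,590; Unit 3B $48,954 + $162,926 = $211,880; Unit 1B $48,954 + $183,847 = $232,801.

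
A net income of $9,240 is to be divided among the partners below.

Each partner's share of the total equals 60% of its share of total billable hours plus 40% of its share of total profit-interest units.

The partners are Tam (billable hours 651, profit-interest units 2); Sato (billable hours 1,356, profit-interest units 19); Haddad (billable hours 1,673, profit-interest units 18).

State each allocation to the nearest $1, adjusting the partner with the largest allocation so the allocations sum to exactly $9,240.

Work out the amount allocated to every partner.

Totals — billable hours 3,680, profit-interest units 39.
Combined weights (60% billable hours + 40% profit-interest units): Tam 0.1267; Sato 0.4160; Haddad 0.4574.
Raw shares: Tam 1,170.28; Sato 3,843.46; Haddad 4,226.26.
At nearest $1: Tam $1,170; Sato $3,843; Haddad $4,226. Sum = $9,239.
Difference $9,240 − $9,239 = +$1 applied to largest allocation (Haddad): Haddad becomes $4,227.

Tam: $1,170; Sato: $3,843; Haddad: $4,227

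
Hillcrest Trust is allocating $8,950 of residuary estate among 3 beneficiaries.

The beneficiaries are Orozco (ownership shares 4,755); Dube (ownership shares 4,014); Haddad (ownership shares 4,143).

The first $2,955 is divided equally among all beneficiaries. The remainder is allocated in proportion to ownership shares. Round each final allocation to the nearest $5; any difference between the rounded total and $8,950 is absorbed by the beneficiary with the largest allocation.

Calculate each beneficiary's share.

Orozco: $3,190; Dube: $2,850; Haddad: $2,910

First tranche $2,955 split equally: $985 each.
Remainder $5,995 by ownership shares (total 12,912): Orozco 2,207.73 → $2,210; Dube 1,863.69 → $1,865; Haddad 1,923.58 → $1,925.
Rounding difference −$5 on remainder applied to Orozco.
Totals: Orozco $985 + $2,205 = $3,190; Dube $985 + $1,865 = $2,850; Haddad $985 + $1,925 = $2,910.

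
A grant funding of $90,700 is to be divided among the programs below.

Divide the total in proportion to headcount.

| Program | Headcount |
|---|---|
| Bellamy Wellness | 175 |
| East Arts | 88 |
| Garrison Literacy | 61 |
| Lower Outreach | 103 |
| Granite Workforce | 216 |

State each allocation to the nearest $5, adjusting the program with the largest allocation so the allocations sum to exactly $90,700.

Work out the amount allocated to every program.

Bellamy Wellness: $24,685 · East Arts: $12,415 · Garrison Literacy: $8,605 · Lower Outreach: $14,530 · Granite Workforce: $30,465

Sum of headcount: 643.
Raw shares: Bellamy Wellness 175/643 × $90,700 = 24,685.07; East Arts 88/643 × $90,700 = 12,413.06; Garrison Literacy 61/643 × $90,700 = 8,604.51; Lower Outreach 103/643 × $90,700 = 14,528.93; Granite Workforce 216/643 × $90,700 = 30,468.43.
At nearest $5: Bellamy Wellness $24,685; East Arts $12,415; Garrison Literacy $8,605; Lower Outreach $14,530; Granite Workforce $30,470. Sum = $90,705.
Difference $90,700 − $90,705 = −$5 applied to largest allocation (Granite Workforce): Granite Workforce becomes $30,465.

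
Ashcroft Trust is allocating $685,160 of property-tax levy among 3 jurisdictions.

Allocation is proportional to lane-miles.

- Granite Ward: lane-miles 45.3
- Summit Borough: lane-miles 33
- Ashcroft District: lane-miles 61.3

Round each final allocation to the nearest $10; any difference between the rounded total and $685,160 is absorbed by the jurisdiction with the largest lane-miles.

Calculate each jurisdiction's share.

Granite Ward: $222,330 | Summit Borough: $161,960 | Ashcroft District: $300,870

Total lane-miles = 139.6.
Pro-rata amounts: Granite Ward 45.3/139.6 × $685,160 = 222,333.44; Summit Borough 33/139.6 × $685,160 = 161,964.76; Ashcroft District 61.3/139.6 × $685,160 = 300,861.81.
Rounded to nearest $10: Granite Ward $222,330; Summit Borough $161,960; Ashcroft District $300,860. Sum = $685,150.
Difference $685,160 − $685,150 = +$10 applied to largest lane-miles (Ashcroft District): Ashcroft District becomes $300,870.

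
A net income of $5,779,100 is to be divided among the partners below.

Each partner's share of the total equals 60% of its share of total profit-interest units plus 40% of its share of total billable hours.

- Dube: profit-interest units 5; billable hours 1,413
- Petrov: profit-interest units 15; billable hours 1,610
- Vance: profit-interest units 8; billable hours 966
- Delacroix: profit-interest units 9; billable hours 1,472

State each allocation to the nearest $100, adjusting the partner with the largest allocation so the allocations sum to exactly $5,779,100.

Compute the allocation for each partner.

Dube: $1,066,700; Petrov: $2,087,300; Vance: $1,158,600; Delacroix: $1,466,500

Profit-interest units total 37; billable hours total 5,461.
Composite weights (60% profit-interest units + 40% billable hours): Dube 0.1846; Petrov 0.3612; Vance 0.2005; Delacroix 0.2538.
Proportional shares: Dube 1,066,698.24; Petrov 2,087,239.64; Vance 1,158,628.65; Delacroix 1,466,533.47.
Rounded to nearest $100: Dube $1,066,700; Petrov $2,087,200; Vance $1,158,600; Delacroix $1,466,500. Sum = $5,779,000.
Difference $5,779,100 − $5,779,000 = +$100 applied to largest allocation (Petrov): Petrov becomes $2,087,300.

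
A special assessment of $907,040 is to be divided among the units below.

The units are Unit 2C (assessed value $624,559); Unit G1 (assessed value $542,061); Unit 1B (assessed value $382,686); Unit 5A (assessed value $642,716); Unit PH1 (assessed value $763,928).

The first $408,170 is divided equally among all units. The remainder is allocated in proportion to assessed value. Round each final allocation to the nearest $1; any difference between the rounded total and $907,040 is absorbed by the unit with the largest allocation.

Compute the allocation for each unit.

Equal tier: $408,170 ÷ 5 = $81,634 apiece.
Remainder $498,870 by assessed value (total 2,955,950): Unit 2C 105,405.62 → $105,406; Unit G1 91,482.59 → $91,483; Unit 1B 64,585.18 → $64,585; Unit 5A 108,469.94 → $108,470; Unit PH1 128,926.66 → $128,927.
Rounding difference −$1 on remainder applied to Unit PH1.
Totals: Unit 2C $81,634 + $105,406 = $187,040; Unit G1 $81,634 + $91,483 = $173,117; Unit 1B $81,634 + $64,585 = $146,219; Unit 5A $81,634 + $108,470 = $190,104; Unit PH1 $81,634 + $128,926 = $210,560.

Unit 2C: $187,040; Unit G1: $173,117; Unit 1B: $146,219; Unit 5A: $190,104; Unit PH1: $210,560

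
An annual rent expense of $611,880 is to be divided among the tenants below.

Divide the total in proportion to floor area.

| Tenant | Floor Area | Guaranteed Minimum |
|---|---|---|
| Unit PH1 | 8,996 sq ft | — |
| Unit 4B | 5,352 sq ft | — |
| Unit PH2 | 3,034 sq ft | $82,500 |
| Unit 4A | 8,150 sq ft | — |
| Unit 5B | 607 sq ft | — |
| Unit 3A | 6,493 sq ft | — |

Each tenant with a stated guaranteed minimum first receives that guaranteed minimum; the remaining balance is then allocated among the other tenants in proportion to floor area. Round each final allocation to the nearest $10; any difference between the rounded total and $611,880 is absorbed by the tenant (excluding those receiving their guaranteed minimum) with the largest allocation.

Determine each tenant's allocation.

Fund the minimums — Unit PH2 $82,500. Remaining pool $529,380.
Remaining pool split over remaining floor area 29,598: Unit PH1 160,899.47 → $160,900; Unit 4B 95,724.09 → $95,720; Unit 4A 145,768.19 → $145,770; Unit 5B 10,856.60 → $10,860; Unit 3A 116,131.64 → $116,130.

Unit PH1: $160,900; Unit 4B: $95,720; Unit PH2: $82,500; Unit 4A: $145,770; Unit 5B: $10,860; Unit 3A: $116,130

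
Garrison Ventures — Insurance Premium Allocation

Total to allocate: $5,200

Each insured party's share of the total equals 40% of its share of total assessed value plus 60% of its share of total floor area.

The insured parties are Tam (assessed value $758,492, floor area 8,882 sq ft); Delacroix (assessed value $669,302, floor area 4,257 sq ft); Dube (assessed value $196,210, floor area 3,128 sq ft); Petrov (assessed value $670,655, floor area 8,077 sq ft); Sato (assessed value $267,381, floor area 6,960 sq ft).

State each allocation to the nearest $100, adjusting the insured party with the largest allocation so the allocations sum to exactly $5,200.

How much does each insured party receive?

Totals — assessed value 2,562,040, floor area 31,304.
Combined weights (40% assessed value + 60% floor area): Tam 0.2887; Delacroix 0.1861; Dube 0.0906; Petrov 0.2595; Sato 0.1751.
Pro-rata amounts: Tam 1,501.03; Delacroix 967.66; Dube 471.05; Petrov 1,349.49; Sato 910.76.
At nearest $100: Tam $1,500; Delacroix $1,000; Dube $500; Petrov $1,300; Sato $900. Sum = $5,200.
Rounded total matches; no reconciliation needed.

Tam: $1,500 · Delacroix: $1,000 · Dube: $500 · Petrov: $1,300 · Sato: $900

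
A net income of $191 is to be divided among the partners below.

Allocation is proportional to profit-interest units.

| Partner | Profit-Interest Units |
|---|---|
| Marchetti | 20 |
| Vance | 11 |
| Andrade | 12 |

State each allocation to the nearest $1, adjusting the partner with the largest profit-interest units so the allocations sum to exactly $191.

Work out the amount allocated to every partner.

Sum of profit-interest units: 20 + 11 + 12 = 43.
Proportional shares: Marchetti 88.84; Vance 48.86; Andrade 53.30.
Rounded to nearest $1: Marchetti $89; Vance $49; Andrade $53. Sum = $191.
No rounding difference to absorb.

Marchetti: $89; Vance: $49; Andrade: $53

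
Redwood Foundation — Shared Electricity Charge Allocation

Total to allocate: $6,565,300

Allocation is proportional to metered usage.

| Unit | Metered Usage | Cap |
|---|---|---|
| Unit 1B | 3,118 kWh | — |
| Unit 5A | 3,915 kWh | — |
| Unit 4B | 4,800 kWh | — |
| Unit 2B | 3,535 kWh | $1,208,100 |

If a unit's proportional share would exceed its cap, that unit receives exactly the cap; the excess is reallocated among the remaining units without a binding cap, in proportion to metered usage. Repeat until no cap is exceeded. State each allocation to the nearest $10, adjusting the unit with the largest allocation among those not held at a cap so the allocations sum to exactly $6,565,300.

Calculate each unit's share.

Total metered usage = 15,368.
Unconstrained shares: Unit 1B 1,332,027.94; Unit 5A 1,672,511.03; Unit 4B 2,050,588.24; Unit 2B 1,510,172.79.
Held at cap: Unit 2B ($1,208,100); balance $5,357,200 reallocated over remaining metered usage 11,833.
Shares after redistribution: Unit 1B 1,411,624.24 → $1,411,620; Unit 5A 1,772,453.14 → $1,772,450; Unit 4B 2,173,122.62 → $2,173,120.
Rounding difference +$10 applied to Unit 4B → $2,173,130.

Unit 1B: $1,411,620; Unit 5A: $1,772,450; Unit 4B: $2,173,130; Unit 2B: $1,208,100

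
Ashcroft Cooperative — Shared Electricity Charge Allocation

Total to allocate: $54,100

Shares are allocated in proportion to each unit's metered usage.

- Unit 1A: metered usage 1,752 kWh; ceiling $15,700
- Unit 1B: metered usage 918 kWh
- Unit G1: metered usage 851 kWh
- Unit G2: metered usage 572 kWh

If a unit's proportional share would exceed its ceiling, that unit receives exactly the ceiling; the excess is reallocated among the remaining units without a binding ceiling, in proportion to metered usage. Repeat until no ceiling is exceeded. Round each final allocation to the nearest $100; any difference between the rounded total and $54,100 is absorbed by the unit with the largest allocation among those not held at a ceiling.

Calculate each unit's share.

Unit 1A: $15,700 | Unit 1B: $15,000 | Unit G1: $14,000 | Unit G2: $9,400

Sum of metered usage: 4,093.
Pro-rata shares before constraints: Unit 1A 23,157.39; Unit 1B 12,133.84; Unit G1 11,248.25; Unit G2 7,560.52.
Capped: Unit 1A ($15,700); remaining pool $38,400 reallocated over remaining metered usage 2,341.
Remaining shares: Unit 1B 15,058.18 → $15,100; Unit G1 13,959.16 → $14,000; Unit G2 9,382.66 → $9,400.
Rounding difference −$100 applied to Unit 1B → $15,000.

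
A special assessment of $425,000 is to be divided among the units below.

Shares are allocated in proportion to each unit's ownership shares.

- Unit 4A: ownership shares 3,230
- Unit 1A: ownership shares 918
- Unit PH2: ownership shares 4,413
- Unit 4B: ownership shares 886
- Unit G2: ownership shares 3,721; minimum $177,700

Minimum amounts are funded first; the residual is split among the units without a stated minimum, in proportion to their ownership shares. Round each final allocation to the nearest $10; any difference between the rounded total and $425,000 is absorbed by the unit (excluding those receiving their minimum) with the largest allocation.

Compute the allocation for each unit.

Unit 4A: $84,550; Unit 1A: $24,030; Unit PH2: $115,530; Unit 4B: $23,190; Unit G2: $177,700

Fund the minimums — Unit G2 $177,700. Residual $247,300.
Residual split over remaining ownership shares 9,447: Unit 4A 84,553.72 → $84,550; Unit 1A 24,031.06 → $24,030; Unit PH2 115,521.85 → $115,520; Unit 4B 23,193.37 → $23,190.
Rounding difference +$10 applied to Unit PH2 → $115,530.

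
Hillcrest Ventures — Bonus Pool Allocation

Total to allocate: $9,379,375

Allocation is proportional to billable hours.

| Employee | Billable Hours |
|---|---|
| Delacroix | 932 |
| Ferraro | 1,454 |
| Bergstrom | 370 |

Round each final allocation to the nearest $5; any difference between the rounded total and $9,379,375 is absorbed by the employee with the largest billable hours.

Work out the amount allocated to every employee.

Delacroix: $3,171,835 | Ferraro: $4,948,335 | Bergstrom: $1,259,205

Combined billable hours = 932 + 1,454 + 370 = 2,756.
Raw shares: Delacroix 3,171,835.09; Ferraro 4,948,335.00; Bergstrom 1,259,204.92.
After rounding ($5): Delacroix $3,171,835; Ferraro $4,948,335; Bergstrom $1,259,205. Sum = $9,379,375.
Rounded total matches; no reconciliation needed.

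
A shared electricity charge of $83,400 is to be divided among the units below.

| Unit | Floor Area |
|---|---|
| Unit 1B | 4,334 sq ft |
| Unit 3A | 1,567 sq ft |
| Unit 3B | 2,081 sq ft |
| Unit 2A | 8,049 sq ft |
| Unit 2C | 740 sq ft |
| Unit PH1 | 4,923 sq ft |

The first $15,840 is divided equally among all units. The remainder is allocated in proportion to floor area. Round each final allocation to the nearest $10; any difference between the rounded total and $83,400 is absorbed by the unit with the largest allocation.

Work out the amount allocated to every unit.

$15,840 shared equally gives $2,640 per unit.
Remainder $67,560 by floor area (total 21,694): Unit 1B 13,497.05 → $13,500; Unit 3A 4,879.99 → $4,880; Unit 3B 6,480.70 → $6,480; Unit 2A 25,066.40 → $25,070; Unit 2C 2,304.53 → $2,300; Unit PH1 15,331.33 → $15,330.
Totals: Unit 1B $2,640 + $13,500 = $16,140; Unit 3A $2,640 + $4,880 = $7,520; Unit 3B $2,640 + $6,480 = $9,120; Unit 2A $2,640 + $25,070 = $27,710; Unit 2C $2,640 + $2,300 = $4,940; Unit PH1 $2,640 + $15,330 = $17,970.

Unit 1B: $16,140; Unit 3A: $7,520; Unit 3B: $9,120; Unit 2A: $27,710; Unit 2C: $4,940; Unit PH1: $17,970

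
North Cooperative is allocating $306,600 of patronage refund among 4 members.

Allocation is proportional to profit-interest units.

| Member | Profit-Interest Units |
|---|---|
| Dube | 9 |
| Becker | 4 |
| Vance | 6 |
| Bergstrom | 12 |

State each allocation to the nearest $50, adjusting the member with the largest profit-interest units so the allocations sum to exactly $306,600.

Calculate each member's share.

Total profit-interest units = 9 + 4 + 6 + 12 = 31.
Unrounded shares: Dube 89,012.90; Becker 39,561.29; Vance 59,341.94; Bergstrom 118,683.87.
At nearest $50: Dube $89,000; Becker $39,550; Vance $59,350; Bergstrom $118,700. Sum = $306,600.
Sum already equals the total — no adjustment.

Dube: $89,000 | Becker: $39,550 | Vance: $59,350 | Bergstrom: $118,700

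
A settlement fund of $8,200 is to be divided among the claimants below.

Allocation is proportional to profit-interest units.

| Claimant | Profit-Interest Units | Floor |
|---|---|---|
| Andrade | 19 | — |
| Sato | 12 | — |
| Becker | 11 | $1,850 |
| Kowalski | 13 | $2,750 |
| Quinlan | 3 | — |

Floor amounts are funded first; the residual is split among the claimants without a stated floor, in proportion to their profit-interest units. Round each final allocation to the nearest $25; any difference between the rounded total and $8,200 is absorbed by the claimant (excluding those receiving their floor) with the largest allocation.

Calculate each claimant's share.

Andrade: $2,000 · Sato: $1,275 · Becker: $1,850 · Kowalski: $2,750 · Quinlan: $325

Guaranteed amounts: Becker $1,850; Kowalski $2,750. Residual $3,600.
Residual split over remaining profit-interest units 34: Andrade 2,011.76 → $2,000; Sato 1,270.59 → $1,275; Quinlan 317.65 → $325.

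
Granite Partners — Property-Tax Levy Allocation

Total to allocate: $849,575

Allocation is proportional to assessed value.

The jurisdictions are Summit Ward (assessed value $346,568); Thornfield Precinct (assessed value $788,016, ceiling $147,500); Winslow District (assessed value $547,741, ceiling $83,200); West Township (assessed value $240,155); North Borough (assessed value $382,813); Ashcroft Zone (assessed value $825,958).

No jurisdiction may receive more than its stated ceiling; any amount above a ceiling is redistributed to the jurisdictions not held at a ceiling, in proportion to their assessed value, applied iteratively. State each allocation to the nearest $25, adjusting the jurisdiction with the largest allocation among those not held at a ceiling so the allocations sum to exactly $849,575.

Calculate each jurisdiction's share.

Summit Ward: $119,450 · Thornfield Precinct: $147,500 · Winslow District: $83,200 · West Township: $82,775 · North Borough: $131,950 · Ashcroft Zone: $284,700

Combined assessed value = 3,131,251.
Proportional shares (ignoring caps): Summit Ward 94,031.27; Thornfield Precinct 213,805.50; Winslow District 148,613.78; West Township 65,159.16; North Borough 103,865.31; Ashcroft Zone 224,099.97.
Capped: Thornfield Precinct ($147,500), Winslow District ($83,200); remaining pool $618,875 reallocated over remaining assessed value 1,795,494.
Redistributed shares: Summit Ward 119,455.86 → $119,450; West Township 82,777.18 → $82,775; North Borough 131,948.86 → $131,950; Ashcroft Zone 284,693.10 → $284,700.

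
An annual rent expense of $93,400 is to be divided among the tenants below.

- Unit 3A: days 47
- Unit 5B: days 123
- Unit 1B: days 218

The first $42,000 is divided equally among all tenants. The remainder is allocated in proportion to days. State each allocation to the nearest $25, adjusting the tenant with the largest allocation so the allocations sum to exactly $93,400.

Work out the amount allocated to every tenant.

Unit 3A: $20,225 · Unit 5B: $30,300 · Unit 1B: $42,875

First tranche $42,000 split equally: $14,000 each.
Remainder $51,400 by days (total 388): Unit 3A 6,226.29 → $6,225; Unit 5B 16,294.33 → $16,300; Unit 1B 28,879.38 → $28,875.
Totals: Unit 3A $14,000 + $6,225 = $20,225; Unit 5B $14,000 + $16,300 = $30,300; Unit 1B $14,000 + $28,875 = $42,875.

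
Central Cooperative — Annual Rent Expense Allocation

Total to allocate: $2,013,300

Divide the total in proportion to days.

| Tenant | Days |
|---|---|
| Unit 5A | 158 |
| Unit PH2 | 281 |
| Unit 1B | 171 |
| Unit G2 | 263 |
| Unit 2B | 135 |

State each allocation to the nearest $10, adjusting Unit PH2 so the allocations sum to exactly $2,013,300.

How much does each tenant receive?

Days total: 1,008.
Proportional shares: Unit 5A 158/1,008 × $2,013,300 = 315,576.79; Unit PH2 281/1,008 × $2,013,300 = 561,247.32; Unit 1B 171/1,008 × $2,013,300 = 341,541.96; Unit G2 263/1,008 × $2,013,300 = 525,295.54; Unit 2B 135/1,008 × $2,013,300 = 269,638.39.
Rounded to nearest $10: Unit 5A $315,580; Unit PH2 $561,250; Unit 1B $341,540; Unit G2 $525,300; Unit 2B $269,640. Sum = $2,013,310.
Difference $2,013,300 − $2,013,310 = −$10 applied to Unit PH2: Unit PH2 becomes $561,240.

Unit 5A: $315,580 · Unit PH2: $561,240 · Unit 1B: $341,540 · Unit G2: $525,300 · Unit 2B: $269,640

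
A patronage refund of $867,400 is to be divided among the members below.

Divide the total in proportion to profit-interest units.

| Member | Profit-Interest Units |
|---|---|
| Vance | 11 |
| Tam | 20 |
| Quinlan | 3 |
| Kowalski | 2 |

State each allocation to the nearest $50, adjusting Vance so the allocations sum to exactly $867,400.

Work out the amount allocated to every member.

Sum of profit-interest units: 36.
Raw shares: Vance 11/36 × $867,400 = 265,038.89; Tam 20/36 × $867,400 = 481,888.89; Quinlan 3/36 × $867,400 = 72,283.33; Kowalski 2/36 × $867,400 = 48,188.89.
Rounded to nearest $50: Vance $265,050; Tam $481,900; Quinlan $72,300; Kowalski $48,200. Sum = $867,450.
Difference $867,400 − $867,450 = −$50 applied to Vance: Vance becomes $265,000.

Vance: $265,000; Tam: $481,900; Quinlan: $72,300; Kowalski: $48,200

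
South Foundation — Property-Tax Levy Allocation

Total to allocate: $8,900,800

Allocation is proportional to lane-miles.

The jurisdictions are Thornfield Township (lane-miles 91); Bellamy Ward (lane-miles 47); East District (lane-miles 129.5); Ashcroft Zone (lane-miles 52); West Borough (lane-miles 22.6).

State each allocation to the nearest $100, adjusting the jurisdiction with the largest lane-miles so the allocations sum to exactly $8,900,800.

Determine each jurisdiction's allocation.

Thornfield Township: $2,367,600 | Bellamy Ward: $1,222,900 | East District: $3,369,400 | Ashcroft Zone: $1,352,900 | West Borough: $588,000

Lane-miles total: 342.1.
Unrounded shares: Thornfield Township 91/342.1 × $8,900,800 = 2,367,649.23; Bellamy Ward 47/342.1 × $8,900,800 = 1,222,851.80; East District 129.5/342.1 × $8,900,800 = 3,369,346.97; Ashcroft Zone 52/342.1 × $8,900,800 = 1,352,942.41; West Borough 22.6/342.1 × $8,900,800 = 588,009.59.
At nearest $100: Thornfield Township $2,367,600; Bellamy Ward $1,222,900; East District $3,369,300; Ashcroft Zone $1,352,900; West Borough $588,000. Sum = $8,900,700.
Difference $8,900,800 − $8,900,700 = +$100 applied to largest lane-miles (East District): East District becomes $3,369,400.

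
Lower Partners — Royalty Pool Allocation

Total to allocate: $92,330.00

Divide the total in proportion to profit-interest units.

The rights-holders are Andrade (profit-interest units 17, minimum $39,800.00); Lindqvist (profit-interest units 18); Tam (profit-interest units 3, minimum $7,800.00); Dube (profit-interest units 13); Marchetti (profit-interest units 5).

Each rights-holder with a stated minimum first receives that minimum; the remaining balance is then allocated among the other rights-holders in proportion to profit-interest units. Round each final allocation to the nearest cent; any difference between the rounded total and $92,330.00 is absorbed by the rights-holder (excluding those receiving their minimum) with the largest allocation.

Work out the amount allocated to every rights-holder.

Andrade: $39,800.00 | Lindqvist: $22,365.00 | Tam: $7,800.00 | Dube: $16,152.50 | Marchetti: $6,212.50

Minimums first: Andrade $39,800.00; Tam $7,800.00. Balance $44,730.00.
Balance split over remaining profit-interest units 36: Lindqvist 22,365.0000 → $22,365.00; Dube 16,152.5000 → $16,152.50; Marchetti 6,212.5000 → $6,212.50.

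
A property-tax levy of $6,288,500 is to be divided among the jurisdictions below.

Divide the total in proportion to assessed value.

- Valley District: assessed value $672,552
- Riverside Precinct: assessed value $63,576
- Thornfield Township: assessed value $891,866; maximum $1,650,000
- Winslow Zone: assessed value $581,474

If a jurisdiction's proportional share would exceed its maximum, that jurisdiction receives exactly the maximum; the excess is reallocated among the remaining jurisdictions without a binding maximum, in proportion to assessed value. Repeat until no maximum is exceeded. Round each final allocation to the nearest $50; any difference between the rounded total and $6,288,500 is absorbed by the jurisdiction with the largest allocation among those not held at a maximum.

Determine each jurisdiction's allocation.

Valley District: $2,367,650 | Riverside Precinct: $223,800 | Thornfield Township: $1,650,000 | Winslow Zone: $2,047,050

Combined assessed value = 2,209,468.
Proportional shares (ignoring caps): Valley District 1,914,190.77; Riverside Precinct 180,947.48; Thornfield Township 2,538,393.56; Winslow Zone 1,654,968.19.
Held at cap: Thornfield Township ($1,650,000); residual $4,638,500 reallocated over remaining assessed value 1,317,602.
Remaining shares: Valley District 2,367,659.17 → $2,367,650; Riverside Precinct 223,813.62 → $223,800; Winslow Zone 2,047,027.21 → $2,047,050.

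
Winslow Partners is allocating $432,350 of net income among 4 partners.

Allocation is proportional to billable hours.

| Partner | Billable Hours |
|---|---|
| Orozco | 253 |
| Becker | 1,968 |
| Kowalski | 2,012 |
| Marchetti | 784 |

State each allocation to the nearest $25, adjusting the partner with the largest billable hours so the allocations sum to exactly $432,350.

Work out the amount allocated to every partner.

Orozco: $21,800 · Becker: $169,600 · Kowalski: $173,375 · Marchetti: $67,575

Sum of billable hours: 5,017.
Proportional shares: Orozco 253/5,017 × $432,350 = 21,802.78; Becker 1,968/5,017 × $432,350 = 169,596.33; Kowalski 2,012/5,017 × $432,350 = 173,388.12; Marchetti 784/5,017 × $432,350 = 67,562.77.
After rounding ($25): Orozco $21,800; Becker $169,600; Kowalski $173,400; Marchetti $67,575. Sum = $432,375.
Difference $432,350 − $432,375 = −$25 applied to largest billable hours (Kowalski): Kowalski becomes $173,375.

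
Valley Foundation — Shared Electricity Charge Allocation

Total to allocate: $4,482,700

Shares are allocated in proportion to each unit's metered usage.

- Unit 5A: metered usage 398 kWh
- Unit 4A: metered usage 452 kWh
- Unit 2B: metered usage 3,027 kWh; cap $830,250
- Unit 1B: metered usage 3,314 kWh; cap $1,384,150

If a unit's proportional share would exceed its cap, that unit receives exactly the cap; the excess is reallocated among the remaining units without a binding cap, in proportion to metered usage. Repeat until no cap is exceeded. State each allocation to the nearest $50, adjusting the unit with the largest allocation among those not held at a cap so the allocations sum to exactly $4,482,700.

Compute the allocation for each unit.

Unit 5A: $1,062,100 · Unit 4A: $1,206,200 · Unit 2B: $830,250 · Unit 1B: $1,384,150

Total metered usage = 7,191.
Pro-rata shares before constraints: Unit 5A 248,103.82; Unit 4A 281,766.15; Unit 2B 1,886,960.49; Unit 1B 2,065,869.53.
Held at cap: Unit 2B ($830,250), Unit 1B ($1,384,150); remaining pool $2,268,300 reallocated over remaining metered usage 850.
Remaining shares: Unit 5A 1,062,098.12 → $1,062,100; Unit 4A 1,206,201.88 → $1,206,200.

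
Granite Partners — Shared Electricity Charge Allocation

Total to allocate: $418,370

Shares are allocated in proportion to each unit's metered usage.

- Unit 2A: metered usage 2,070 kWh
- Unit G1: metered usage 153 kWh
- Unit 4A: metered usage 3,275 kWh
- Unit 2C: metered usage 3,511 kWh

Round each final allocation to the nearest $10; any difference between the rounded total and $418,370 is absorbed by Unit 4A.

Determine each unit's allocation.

Metered usage total: 9,009.
Unrounded shares: Unit 2A 2,070/9,009 × $418,370 = 96,128.97; Unit G1 153/9,009 × $418,370 = 7,105.18; Unit 4A 3,275/9,009 × $418,370 = 152,088.11; Unit 2C 3,511/9,009 × $418,370 = 163,047.74.
At nearest $10: Unit 2A $96,130; Unit G1 $7,110; Unit 4A $152,090; Unit 2C $163,050. Sum = $418,380.
Difference $418,370 − $418,380 = −$10 applied to Unit 4A: Unit 4A becomes $152,080.

Unit 2A: $96,130; Unit G1: $7,110; Unit 4A: $152,080; Unit 2C: $163,050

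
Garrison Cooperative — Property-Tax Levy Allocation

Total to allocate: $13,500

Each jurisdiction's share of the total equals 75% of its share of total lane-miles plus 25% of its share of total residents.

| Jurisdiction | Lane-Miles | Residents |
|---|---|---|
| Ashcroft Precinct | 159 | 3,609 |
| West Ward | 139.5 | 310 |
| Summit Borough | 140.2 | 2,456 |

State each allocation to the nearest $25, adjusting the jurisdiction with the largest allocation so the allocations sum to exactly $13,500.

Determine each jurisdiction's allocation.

Totals — lane-miles 438.7, residents 6,375.
Combined weights (75% lane-miles + 25% residents): Ashcroft Precinct 0.4134; West Ward 0.2506; Summit Borough 0.3360.
Pro-rata amounts: Ashcroft Precinct 5,580.30; West Ward 3,383.72; Summit Borough 4,535.99.
At nearest $25: Ashcroft Precinct $5,575; West Ward $3,375; Summit Borough $4,525. Sum = $13,475.
Difference $13,500 − $13,475 = +$25 applied to largest allocation (Ashcroft Precinct): Ashcroft Precinct becomes $5,600.

Ashcroft Precinct: $5,600; West Ward: $3,375; Summit Borough: $4,525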